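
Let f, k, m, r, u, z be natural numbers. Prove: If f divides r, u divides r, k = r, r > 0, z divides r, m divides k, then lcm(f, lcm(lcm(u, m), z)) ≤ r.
k = r and m divides k, hence m divides r. u divides r, so lcm(u, m) divides r. Since z divides r, lcm(lcm(u, m), z) divides r. Since f divides r, lcm(f, lcm(lcm(u, m), z)) divides r. r > 0, so lcm(f, lcm(lcm(u, m), z)) ≤ r.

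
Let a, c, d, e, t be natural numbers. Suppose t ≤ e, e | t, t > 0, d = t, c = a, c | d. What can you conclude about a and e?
a | e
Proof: e | t and t > 0, therefore e ≤ t. t ≤ e, so t = e. c = a and c | d, hence a | d. From d = t, a | t. Since t = e, a | e.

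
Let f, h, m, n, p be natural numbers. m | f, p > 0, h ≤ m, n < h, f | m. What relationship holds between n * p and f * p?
n * p < f * p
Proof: m | f and f | m, therefore m = f. n < h and h ≤ m, therefore n < m. m = f, so n < f. p > 0, so n * p < f * p.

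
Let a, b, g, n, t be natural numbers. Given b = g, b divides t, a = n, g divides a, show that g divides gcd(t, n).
b = g and b divides t, thus g divides t. a = n and g divides a, thus g divides n. g divides t, so g divides gcd(t, n).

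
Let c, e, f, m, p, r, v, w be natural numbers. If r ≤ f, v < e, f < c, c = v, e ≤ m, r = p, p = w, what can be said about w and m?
w < m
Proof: r = p and r ≤ f, so p ≤ f. From c = v and f < c, f < v. Since p ≤ f, p < v. v < e and e ≤ m, so v < m. p < v, so p < m. Since p = w, w < m.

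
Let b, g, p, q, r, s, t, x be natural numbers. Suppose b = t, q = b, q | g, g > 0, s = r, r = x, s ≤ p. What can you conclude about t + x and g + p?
t + x ≤ g + p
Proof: Because q = b and q | g, b | g. g > 0, so b ≤ g. From b = t, t ≤ g. s = r and r = x, so s = x. Since s ≤ p, x ≤ p. Since t ≤ g, t + x ≤ g + p.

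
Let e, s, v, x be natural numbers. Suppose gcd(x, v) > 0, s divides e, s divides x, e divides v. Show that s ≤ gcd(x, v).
Because s divides e and e divides v, s divides v. Since s divides x, s divides gcd(x, v). gcd(x, v) > 0, so s ≤ gcd(x, v).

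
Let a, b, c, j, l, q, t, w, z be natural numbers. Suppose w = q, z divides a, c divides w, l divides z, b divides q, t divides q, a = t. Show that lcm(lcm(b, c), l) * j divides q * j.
Since w = q and c divides w, c divides q. Since b divides q, lcm(b, c) divides q. l divides z and z divides a, thus l divides a. a = t, so l divides t. Since t divides q, l divides q. Since lcm(b, c) divides q, lcm(lcm(b, c), l) divides q. Then lcm(lcm(b, c), l) * j divides q * j.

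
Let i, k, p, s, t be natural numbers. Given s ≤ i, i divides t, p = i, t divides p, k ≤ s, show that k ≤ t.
p = i and t divides p, therefore t divides i. Since i divides t, i = t. k ≤ s and s ≤ i, thus k ≤ i. Since i = t, k ≤ t.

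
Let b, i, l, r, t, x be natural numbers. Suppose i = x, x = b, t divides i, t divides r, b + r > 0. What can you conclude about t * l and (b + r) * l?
t * l ≤ (b + r) * l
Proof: Because i = x and x = b, i = b. Since t divides i, t divides b. From t divides r, t divides b + r. Since b + r > 0, t ≤ b + r. By multiplying by a non-negative, t * l ≤ (b + r) * l.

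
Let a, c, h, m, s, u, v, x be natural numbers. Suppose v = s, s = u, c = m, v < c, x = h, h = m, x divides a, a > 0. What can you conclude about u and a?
u < a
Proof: v = s and s = u, so v = u. c = m and v < c, hence v < m. v = u, so u < m. x = h and h = m, hence x = m. From x divides a, m divides a. From a > 0, m ≤ a. Since u < m, u < a.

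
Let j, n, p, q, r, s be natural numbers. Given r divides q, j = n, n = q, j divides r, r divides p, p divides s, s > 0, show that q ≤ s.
j = n and n = q, hence j = q. Because j divides r, q divides r. Since r divides q, r = q. Since r divides p and p divides s, r divides s. Since s > 0, r ≤ s. Since r = q, q ≤ s.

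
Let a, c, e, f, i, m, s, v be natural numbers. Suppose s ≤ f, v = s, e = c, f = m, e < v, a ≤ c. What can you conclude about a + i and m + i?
a + i < m + i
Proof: Because v = s and e < v, e < s. Because s ≤ f, e < f. Since f = m, e < m. Since e = c, c < m. Since a ≤ c, a < m. Then a + i < m + i.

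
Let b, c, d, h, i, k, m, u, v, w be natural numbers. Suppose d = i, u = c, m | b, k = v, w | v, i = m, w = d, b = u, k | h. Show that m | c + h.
b = u and u = c, thus b = c. m | b, so m | c. d = i and i = m, therefore d = m. w = d and w | v, so d | v. Since d = m, m | v. Since k = v and k | h, v | h. Since m | v, m | h. Since m | c, m | c + h.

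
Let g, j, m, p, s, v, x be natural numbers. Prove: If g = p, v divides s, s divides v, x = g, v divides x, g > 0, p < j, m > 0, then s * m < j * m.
v divides s and s divides v, thus v = s. x = g and v divides x, therefore v divides g. Since g > 0, v ≤ g. v = s, so s ≤ g. g = p, so s ≤ p. Since p < j, s < j. From m > 0, by multiplying by a positive, s * m < j * m.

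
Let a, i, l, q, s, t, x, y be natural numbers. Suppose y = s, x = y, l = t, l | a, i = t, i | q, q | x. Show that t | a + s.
From l = t and l | a, t | a. Because x = y and q | x, q | y. Since i | q, i | y. y = s, so i | s. i = t, so t | s. Since t | a, t | a + s.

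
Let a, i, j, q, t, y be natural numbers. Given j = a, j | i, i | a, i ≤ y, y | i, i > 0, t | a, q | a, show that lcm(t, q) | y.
From j = a and j | i, a | i. i | a, so a = i. y | i and i > 0, therefore y ≤ i. i ≤ y, so i = y. Since a = i, a = y. t | a and q | a, thus lcm(t, q) | a. From a = y, lcm(t, q) | y.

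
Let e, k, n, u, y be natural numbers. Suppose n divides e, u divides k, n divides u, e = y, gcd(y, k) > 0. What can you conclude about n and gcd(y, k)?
n ≤ gcd(y, k)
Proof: e = y and n divides e, so n divides y. n divides u and u divides k, thus n divides k. n divides y, so n divides gcd(y, k). Since gcd(y, k) > 0, n ≤ gcd(y, k).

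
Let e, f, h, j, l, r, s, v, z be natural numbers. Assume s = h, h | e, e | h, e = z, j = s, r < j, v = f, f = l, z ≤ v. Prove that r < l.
h | e and e | h, hence h = e. Since s = h, s = e. e = z, so s = z. j = s and r < j, thus r < s. Since s = z, r < z. Since v = f and f = l, v = l. z ≤ v, so z ≤ l. r < z, so r < l.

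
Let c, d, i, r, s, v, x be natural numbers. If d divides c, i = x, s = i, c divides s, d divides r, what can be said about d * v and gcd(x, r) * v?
d * v divides gcd(x, r) * v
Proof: s = i and i = x, so s = x. d divides c and c divides s, thus d divides s. Since s = x, d divides x. d divides r, so d divides gcd(x, r). Then d * v divides gcd(x, r) * v.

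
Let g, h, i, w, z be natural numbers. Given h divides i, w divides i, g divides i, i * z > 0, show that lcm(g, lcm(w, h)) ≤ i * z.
Because w divides i and h divides i, lcm(w, h) divides i. Because g divides i, lcm(g, lcm(w, h)) divides i. Then lcm(g, lcm(w, h)) divides i * z. Since i * z > 0, lcm(g, lcm(w, h)) ≤ i * z.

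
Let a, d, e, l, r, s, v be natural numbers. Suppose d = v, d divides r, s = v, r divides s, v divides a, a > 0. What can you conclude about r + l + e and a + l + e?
r + l + e ≤ a + l + e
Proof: d = v and d divides r, thus v divides r. s = v and r divides s, therefore r divides v. v divides r, so v = r. From v divides a and a > 0, v ≤ a. Since v = r, r ≤ a. Then r + l ≤ a + l. Then r + l + e ≤ a + l + e.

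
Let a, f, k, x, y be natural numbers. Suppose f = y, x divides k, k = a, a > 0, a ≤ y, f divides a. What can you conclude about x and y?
x ≤ y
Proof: f = y and f divides a, therefore y divides a. a > 0, so y ≤ a. Since a ≤ y, a = y. k = a and x divides k, thus x divides a. Since a > 0, x ≤ a. Since a = y, x ≤ y.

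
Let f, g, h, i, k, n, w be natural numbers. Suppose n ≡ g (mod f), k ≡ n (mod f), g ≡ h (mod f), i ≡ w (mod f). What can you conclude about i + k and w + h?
i + k ≡ w + h (mod f)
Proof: From k ≡ n (mod f) and n ≡ g (mod f), k ≡ g (mod f). Because g ≡ h (mod f), k ≡ h (mod f). Using i ≡ w (mod f) and adding congruences, i + k ≡ w + h (mod f).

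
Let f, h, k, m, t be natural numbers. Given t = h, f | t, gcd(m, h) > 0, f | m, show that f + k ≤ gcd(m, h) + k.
Since t = h and f | t, f | h. Since f | m, f | gcd(m, h). Since gcd(m, h) > 0, f ≤ gcd(m, h). Then f + k ≤ gcd(m, h) + k.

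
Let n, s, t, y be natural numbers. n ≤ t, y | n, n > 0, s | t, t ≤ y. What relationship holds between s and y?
s | y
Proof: Because y | n and n > 0, y ≤ n. n ≤ t, so y ≤ t. Since t ≤ y, t = y. Since s | t, s | y.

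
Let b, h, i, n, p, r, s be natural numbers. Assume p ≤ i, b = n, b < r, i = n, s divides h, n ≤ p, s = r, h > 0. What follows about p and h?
p < h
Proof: Because i = n and p ≤ i, p ≤ n. Since n ≤ p, n = p. From b = n, b = p. Since b < r, p < r. s = r and s divides h, thus r divides h. h > 0, so r ≤ h. Since p < r, p < h.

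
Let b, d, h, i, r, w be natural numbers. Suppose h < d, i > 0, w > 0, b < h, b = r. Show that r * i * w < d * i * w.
b < h and h < d, hence b < d. b = r, so r < d. Since i > 0, r * i < d * i. Since w > 0, r * i * w < d * i * w.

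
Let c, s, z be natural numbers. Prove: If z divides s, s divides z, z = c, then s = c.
s divides z and z divides s, therefore s = z. Since z = c, s = c.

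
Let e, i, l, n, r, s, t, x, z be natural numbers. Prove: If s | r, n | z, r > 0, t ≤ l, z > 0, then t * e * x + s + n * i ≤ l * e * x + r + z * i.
Since t ≤ l, t * e ≤ l * e. Then t * e * x ≤ l * e * x. Since s | r and r > 0, s ≤ r. n | z and z > 0, thus n ≤ z. Then n * i ≤ z * i. Because s ≤ r, s + n * i ≤ r + z * i. t * e * x ≤ l * e * x, so t * e * x + s + n * i ≤ l * e * x + r + z * i.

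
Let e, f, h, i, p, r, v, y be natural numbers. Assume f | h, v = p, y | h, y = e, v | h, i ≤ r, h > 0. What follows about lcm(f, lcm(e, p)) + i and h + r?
lcm(f, lcm(e, p)) + i ≤ h + r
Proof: y = e and y | h, hence e | h. v = p and v | h, hence p | h. Since e | h, lcm(e, p) | h. f | h, so lcm(f, lcm(e, p)) | h. h > 0, so lcm(f, lcm(e, p)) ≤ h. i ≤ r, so lcm(f, lcm(e, p)) + i ≤ h + r.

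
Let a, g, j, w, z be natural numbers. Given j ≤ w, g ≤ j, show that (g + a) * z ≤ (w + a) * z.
Because g ≤ j and j ≤ w, g ≤ w. Then g + a ≤ w + a. By multiplying by a non-negative, (g + a) * z ≤ (w + a) * z.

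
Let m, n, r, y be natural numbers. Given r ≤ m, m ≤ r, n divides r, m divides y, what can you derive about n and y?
n divides y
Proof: From r ≤ m and m ≤ r, r = m. n divides r, so n divides m. Since m divides y, n divides y.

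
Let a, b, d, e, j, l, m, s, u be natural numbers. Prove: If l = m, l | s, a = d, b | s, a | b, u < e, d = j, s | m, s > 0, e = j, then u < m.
From e = j and u < e, u < j. l = m and l | s, thus m | s. s | m, so s = m. a = d and a | b, so d | b. d = j, so j | b. b | s, so j | s. Since s > 0, j ≤ s. Since s = m, j ≤ m. Since u < j, u < m.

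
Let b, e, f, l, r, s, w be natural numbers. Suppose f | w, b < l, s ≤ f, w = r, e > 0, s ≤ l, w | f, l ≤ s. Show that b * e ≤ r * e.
Since f | w and w | f, f = w. Because w = r, f = r. s ≤ l and l ≤ s, thus s = l. Since s ≤ f, l ≤ f. Since f = r, l ≤ r. Since b < l, b < r. Because e > 0, b * e < r * e. Then b * e ≤ r * e.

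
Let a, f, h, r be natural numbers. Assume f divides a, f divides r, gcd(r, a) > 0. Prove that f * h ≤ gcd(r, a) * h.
f divides r and f divides a, thus f divides gcd(r, a). gcd(r, a) > 0, so f ≤ gcd(r, a). By multiplying by a non-negative, f * h ≤ gcd(r, a) * h.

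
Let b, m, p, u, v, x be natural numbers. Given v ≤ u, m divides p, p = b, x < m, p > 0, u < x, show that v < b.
Since v ≤ u and u < x, v < x. x < m, so v < m. m divides p and p > 0, so m ≤ p. From v < m, v < p. From p = b, v < b.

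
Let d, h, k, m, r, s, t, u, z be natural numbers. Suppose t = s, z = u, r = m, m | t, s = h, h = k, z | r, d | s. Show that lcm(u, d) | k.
s = h and h = k, so s = k. r = m and z | r, therefore z | m. Since z = u, u | m. From t = s and m | t, m | s. u | m, so u | s. Because d | s, lcm(u, d) | s. s = k, so lcm(u, d) | k.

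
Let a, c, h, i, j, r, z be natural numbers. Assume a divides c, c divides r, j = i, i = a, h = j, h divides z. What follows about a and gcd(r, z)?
a divides gcd(r, z)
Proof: a divides c and c divides r, therefore a divides r. Since j = i and i = a, j = a. h = j and h divides z, so j divides z. j = a, so a divides z. Since a divides r, a divides gcd(r, z).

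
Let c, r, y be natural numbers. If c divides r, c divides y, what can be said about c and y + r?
c divides y + r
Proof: c divides y and c divides r. By divisibility of sums, c divides y + r.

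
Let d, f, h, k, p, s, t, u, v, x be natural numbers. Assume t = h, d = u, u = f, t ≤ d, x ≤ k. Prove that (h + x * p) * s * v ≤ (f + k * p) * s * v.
Since d = u and u = f, d = f. Since t ≤ d, t ≤ f. Because t = h, h ≤ f. x ≤ k. By multiplying by a non-negative, x * p ≤ k * p. h ≤ f, so h + x * p ≤ f + k * p. By multiplying by a non-negative, (h + x * p) * s ≤ (f + k * p) * s. By multiplying by a non-negative, (h + x * p) * s * v ≤ (f + k * p) * s * v.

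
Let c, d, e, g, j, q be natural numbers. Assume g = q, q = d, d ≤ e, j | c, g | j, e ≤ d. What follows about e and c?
e | c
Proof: Since g = q and q = d, g = d. d ≤ e and e ≤ d, thus d = e. Since g = d, g = e. g | j and j | c, thus g | c. g = e, so e | c.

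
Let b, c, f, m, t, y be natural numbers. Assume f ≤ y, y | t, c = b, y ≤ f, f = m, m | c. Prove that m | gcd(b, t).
c = b and m | c, thus m | b. From y ≤ f and f ≤ y, y = f. From y | t, f | t. Since f = m, m | t. Since m | b, m | gcd(b, t).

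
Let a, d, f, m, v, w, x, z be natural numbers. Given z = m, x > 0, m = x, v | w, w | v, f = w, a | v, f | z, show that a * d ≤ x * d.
From w | v and v | w, w = v. f = w, so f = v. z = m and m = x, thus z = x. From f | z, f | x. Since f = v, v | x. a | v, so a | x. x > 0, so a ≤ x. Then a * d ≤ x * d.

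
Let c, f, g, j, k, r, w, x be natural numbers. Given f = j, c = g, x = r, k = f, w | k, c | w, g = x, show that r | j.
Because g = x and x = r, g = r. From c = g and c | w, g | w. g = r, so r | w. k = f and f = j, therefore k = j. Since w | k, w | j. r | w, so r | j.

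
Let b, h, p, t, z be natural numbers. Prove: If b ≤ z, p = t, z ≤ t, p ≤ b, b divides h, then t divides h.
b ≤ z and z ≤ t, therefore b ≤ t. p = t and p ≤ b, thus t ≤ b. b ≤ t, so b = t. b divides h, so t divides h.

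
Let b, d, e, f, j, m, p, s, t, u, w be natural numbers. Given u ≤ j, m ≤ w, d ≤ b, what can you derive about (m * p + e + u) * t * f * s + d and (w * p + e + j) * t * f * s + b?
(m * p + e + u) * t * f * s + d ≤ (w * p + e + j) * t * f * s + b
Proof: m ≤ w, thus m * p ≤ w * p. Then m * p + e ≤ w * p + e. Because u ≤ j, m * p + e + u ≤ w * p + e + j. Then (m * p + e + u) * t ≤ (w * p + e + j) * t. Then (m * p + e + u) * t * f ≤ (w * p + e + j) * t * f. Then (m * p + e + u) * t * f * s ≤ (w * p + e + j) * t * f * s. d ≤ b, so (m * p + e + u) * t * f * s + d ≤ (w * p + e + j) * t * f * s + b.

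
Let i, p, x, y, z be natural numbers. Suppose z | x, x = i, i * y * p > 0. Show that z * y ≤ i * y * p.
x = i and z | x, thus z | i. Then z * y | i * y. Then z * y | i * y * p. Since i * y * p > 0, z * y ≤ i * y * p.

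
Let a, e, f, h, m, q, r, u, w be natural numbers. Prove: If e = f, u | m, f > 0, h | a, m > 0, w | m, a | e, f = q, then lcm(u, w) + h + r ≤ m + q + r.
Because u | m and w | m, lcm(u, w) | m. Since m > 0, lcm(u, w) ≤ m. From h | a and a | e, h | e. e = f, so h | f. Because f > 0, h ≤ f. Because f = q, h ≤ q. Since lcm(u, w) ≤ m, lcm(u, w) + h ≤ m + q. Then lcm(u, w) + h + r ≤ m + q + r.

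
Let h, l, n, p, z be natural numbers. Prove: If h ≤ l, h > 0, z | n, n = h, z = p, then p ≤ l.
Since n = h and z | n, z | h. Since z = p, p | h. h > 0, so p ≤ h. Since h ≤ l, p ≤ l.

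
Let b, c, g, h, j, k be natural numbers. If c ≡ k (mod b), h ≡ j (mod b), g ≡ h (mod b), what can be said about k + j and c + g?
k + j ≡ c + g (mod b)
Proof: g ≡ h (mod b) and h ≡ j (mod b), therefore g ≡ j (mod b). c ≡ k (mod b), so c + g ≡ k + j (mod b). Then k + j ≡ c + g (mod b).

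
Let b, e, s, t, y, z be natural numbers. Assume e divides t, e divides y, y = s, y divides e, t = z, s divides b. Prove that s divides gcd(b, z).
e divides y and y divides e, so e = y. Since e divides t, y divides t. Since y = s, s divides t. t = z, so s divides z. Since s divides b, s divides gcd(b, z).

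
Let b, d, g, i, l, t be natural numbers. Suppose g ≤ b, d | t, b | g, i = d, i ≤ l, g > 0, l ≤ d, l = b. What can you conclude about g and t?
g | t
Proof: i = d and i ≤ l, so d ≤ l. From l ≤ d, d = l. Because l = b, d = b. b | g and g > 0, therefore b ≤ g. g ≤ b, so b = g. Since d = b, d = g. d | t, so g | t.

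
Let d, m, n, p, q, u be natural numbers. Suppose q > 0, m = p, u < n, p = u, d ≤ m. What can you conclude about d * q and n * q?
d * q < n * q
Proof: Since m = p and p = u, m = u. Since d ≤ m, d ≤ u. Since u < n, d < n. Since q > 0, d * q < n * q.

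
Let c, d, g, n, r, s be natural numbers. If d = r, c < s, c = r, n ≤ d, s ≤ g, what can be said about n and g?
n < g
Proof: From d = r and n ≤ d, n ≤ r. Because c = r and c < s, r < s. From n ≤ r, n < s. s ≤ g, so n < g.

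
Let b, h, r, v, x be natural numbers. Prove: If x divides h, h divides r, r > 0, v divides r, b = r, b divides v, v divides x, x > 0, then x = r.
Since x divides h and h divides r, x divides r. r > 0, so x ≤ r. b = r and b divides v, so r divides v. Because v divides r, v = r. v divides x, so r divides x. Since x > 0, r ≤ x. x ≤ r, so x = r.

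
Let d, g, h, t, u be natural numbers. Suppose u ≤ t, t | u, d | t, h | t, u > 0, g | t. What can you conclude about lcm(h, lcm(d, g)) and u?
lcm(h, lcm(d, g)) ≤ u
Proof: Because t | u and u > 0, t ≤ u. Since u ≤ t, t = u. d | t and g | t, hence lcm(d, g) | t. h | t, so lcm(h, lcm(d, g)) | t. Since t = u, lcm(h, lcm(d, g)) | u. Since u > 0, lcm(h, lcm(d, g)) ≤ u.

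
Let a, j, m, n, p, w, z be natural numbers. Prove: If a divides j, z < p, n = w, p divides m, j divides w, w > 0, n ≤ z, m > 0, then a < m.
a divides j and j divides w, hence a divides w. Since w > 0, a ≤ w. p divides m and m > 0, therefore p ≤ m. z < p, so z < m. n ≤ z, so n < m. From n = w, w < m. a ≤ w, so a < m.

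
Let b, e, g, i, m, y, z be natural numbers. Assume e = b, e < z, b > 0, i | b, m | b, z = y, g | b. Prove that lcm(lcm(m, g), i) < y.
m | b and g | b, so lcm(m, g) | b. Since i | b, lcm(lcm(m, g), i) | b. Since b > 0, lcm(lcm(m, g), i) ≤ b. From e = b and e < z, b < z. Since lcm(lcm(m, g), i) ≤ b, lcm(lcm(m, g), i) < z. z = y, so lcm(lcm(m, g), i) < y.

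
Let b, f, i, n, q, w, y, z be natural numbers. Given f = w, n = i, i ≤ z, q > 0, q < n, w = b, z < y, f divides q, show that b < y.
f = w and w = b, thus f = b. f divides q and q > 0, therefore f ≤ q. Since f = b, b ≤ q. Since n = i and q < n, q < i. Because i ≤ z and z < y, i < y. Since q < i, q < y. b ≤ q, so b < y.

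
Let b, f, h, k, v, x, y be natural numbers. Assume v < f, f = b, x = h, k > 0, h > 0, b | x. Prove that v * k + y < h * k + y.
f = b and v < f, therefore v < b. x = h and b | x, hence b | h. Because h > 0, b ≤ h. Since v < b, v < h. Since k > 0, v * k < h * k. Then v * k + y < h * k + y.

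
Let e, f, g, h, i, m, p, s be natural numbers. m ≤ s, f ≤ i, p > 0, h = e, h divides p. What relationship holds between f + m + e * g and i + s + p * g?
f + m + e * g ≤ i + s + p * g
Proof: Since f ≤ i and m ≤ s, f + m ≤ i + s. h divides p and p > 0, so h ≤ p. Since h = e, e ≤ p. By multiplying by a non-negative, e * g ≤ p * g. From f + m ≤ i + s, f + m + e * g ≤ i + s + p * g.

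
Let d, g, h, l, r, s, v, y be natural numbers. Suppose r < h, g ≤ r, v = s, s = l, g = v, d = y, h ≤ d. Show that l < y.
g = v and v = s, so g = s. Since g ≤ r, s ≤ r. r < h, so s < h. d = y and h ≤ d, hence h ≤ y. Since s < h, s < y. Since s = l, l < y.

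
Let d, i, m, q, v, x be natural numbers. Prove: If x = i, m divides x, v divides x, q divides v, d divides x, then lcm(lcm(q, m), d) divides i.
q divides v and v divides x, hence q divides x. m divides x, so lcm(q, m) divides x. Since d divides x, lcm(lcm(q, m), d) divides x. From x = i, lcm(lcm(q, m), d) divides i.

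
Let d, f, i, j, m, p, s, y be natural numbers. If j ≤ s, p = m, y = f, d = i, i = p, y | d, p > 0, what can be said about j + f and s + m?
j + f ≤ s + m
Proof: From d = i and i = p, d = p. Since y | d, y | p. y = f, so f | p. p > 0, so f ≤ p. Since p = m, f ≤ m. j ≤ s, so j + f ≤ s + m.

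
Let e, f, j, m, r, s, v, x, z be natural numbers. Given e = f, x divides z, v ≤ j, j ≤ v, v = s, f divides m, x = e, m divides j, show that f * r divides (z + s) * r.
x = e and e = f, so x = f. Since x divides z, f divides z. Because j ≤ v and v ≤ j, j = v. From v = s, j = s. m divides j, so m divides s. Because f divides m, f divides s. f divides z, so f divides z + s. Then f * r divides (z + s) * r.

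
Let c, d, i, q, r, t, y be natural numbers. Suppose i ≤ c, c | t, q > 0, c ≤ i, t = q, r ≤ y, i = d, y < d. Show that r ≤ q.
r ≤ y and y < d, therefore r < d. From c ≤ i and i ≤ c, c = i. i = d, so c = d. From t = q and c | t, c | q. c = d, so d | q. Since q > 0, d ≤ q. r < d, so r < q. Then r ≤ q.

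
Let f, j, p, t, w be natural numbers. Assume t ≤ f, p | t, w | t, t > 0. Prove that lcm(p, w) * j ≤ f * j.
From p | t and w | t, lcm(p, w) | t. Since t > 0, lcm(p, w) ≤ t. Since t ≤ f, lcm(p, w) ≤ f. Then lcm(p, w) * j ≤ f * j.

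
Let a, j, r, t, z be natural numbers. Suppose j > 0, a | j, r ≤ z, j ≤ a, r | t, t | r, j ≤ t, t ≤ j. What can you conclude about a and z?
a ≤ z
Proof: Since r | t and t | r, r = t. t ≤ j and j ≤ t, hence t = j. r = t, so r = j. a | j and j > 0, hence a ≤ j. Because j ≤ a, j = a. Since r = j, r = a. Since r ≤ z, a ≤ z.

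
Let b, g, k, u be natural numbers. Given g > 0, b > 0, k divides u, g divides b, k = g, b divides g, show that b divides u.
Since g divides b and b > 0, g ≤ b. b divides g and g > 0, thus b ≤ g. From g ≤ b, g = b. Since k = g, k = b. k divides u, so b divides u.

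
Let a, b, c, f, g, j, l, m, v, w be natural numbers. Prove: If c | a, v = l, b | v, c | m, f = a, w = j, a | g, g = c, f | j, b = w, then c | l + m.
g = c and a | g, thus a | c. Since c | a, a = c. f = a, so f = c. Because f | j, c | j. Because b = w and b | v, w | v. Since v = l, w | l. Since w = j, j | l. c | j, so c | l. c | m, so c | l + m.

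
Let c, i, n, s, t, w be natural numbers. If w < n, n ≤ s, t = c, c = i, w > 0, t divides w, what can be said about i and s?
i < s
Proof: t = c and c = i, so t = i. From t divides w and w > 0, t ≤ w. w < n and n ≤ s, thus w < s. Since t ≤ w, t < s. Because t = i, i < s.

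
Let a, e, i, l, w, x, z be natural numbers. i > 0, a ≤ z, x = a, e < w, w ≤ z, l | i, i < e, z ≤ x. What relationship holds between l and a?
l < a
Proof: Because l | i and i > 0, l ≤ i. i < e and e < w, so i < w. l ≤ i, so l < w. x = a and z ≤ x, therefore z ≤ a. a ≤ z, so z = a. Since w ≤ z, w ≤ a. From l < w, l < a.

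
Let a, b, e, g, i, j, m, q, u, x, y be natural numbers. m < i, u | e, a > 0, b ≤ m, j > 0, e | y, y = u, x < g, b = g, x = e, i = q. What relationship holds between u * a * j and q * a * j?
u * a * j < q * a * j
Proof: y = u and e | y, so e | u. Since u | e, e = u. Since x = e, x = u. b = g and b ≤ m, hence g ≤ m. x < g, so x < m. Since m < i, x < i. x = u, so u < i. i = q, so u < q. a > 0, so u * a < q * a. Because j > 0, u * a * j < q * a * j.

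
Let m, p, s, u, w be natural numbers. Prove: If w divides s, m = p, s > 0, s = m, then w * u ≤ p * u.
Because s = m and m = p, s = p. w divides s and s > 0, hence w ≤ s. s = p, so w ≤ p. By multiplying by a non-negative, w * u ≤ p * u.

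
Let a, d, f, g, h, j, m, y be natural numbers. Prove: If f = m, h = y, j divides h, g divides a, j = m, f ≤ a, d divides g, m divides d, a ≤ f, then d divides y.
a ≤ f and f ≤ a, thus a = f. Since f = m, a = m. Since d divides g and g divides a, d divides a. a = m, so d divides m. m divides d, so m = d. Since j = m and j divides h, m divides h. h = y, so m divides y. Since m = d, d divides y.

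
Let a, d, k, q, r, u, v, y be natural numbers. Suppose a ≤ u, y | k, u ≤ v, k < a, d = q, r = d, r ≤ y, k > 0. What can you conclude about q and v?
q < v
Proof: Since r = d and d = q, r = q. Since r ≤ y, q ≤ y. y | k and k > 0, thus y ≤ k. From a ≤ u and u ≤ v, a ≤ v. k < a, so k < v. Since y ≤ k, y < v. Since q ≤ y, q < v.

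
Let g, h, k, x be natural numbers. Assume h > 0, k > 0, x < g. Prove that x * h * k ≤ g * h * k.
x < g and h > 0. By multiplying by a positive, x * h < g * h. From k > 0, by multiplying by a positive, x * h * k < g * h * k. Then x * h * k ≤ g * h * k.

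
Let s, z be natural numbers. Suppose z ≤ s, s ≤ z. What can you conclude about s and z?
s = z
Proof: Because s ≤ z and z ≤ s, by antisymmetry, s = z.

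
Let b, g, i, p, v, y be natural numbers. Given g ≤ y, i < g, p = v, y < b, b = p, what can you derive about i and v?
i < v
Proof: Because b = p and p = v, b = v. From i < g and g ≤ y, i < y. Because y < b, i < b. b = v, so i < v.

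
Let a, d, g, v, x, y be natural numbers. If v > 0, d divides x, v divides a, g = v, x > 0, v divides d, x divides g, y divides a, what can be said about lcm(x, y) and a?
lcm(x, y) divides a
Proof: From v divides d and d divides x, v divides x. Since x > 0, v ≤ x. From g = v and x divides g, x divides v. Since v > 0, x ≤ v. v ≤ x, so v = x. Since v divides a, x divides a. Since y divides a, lcm(x, y) divides a.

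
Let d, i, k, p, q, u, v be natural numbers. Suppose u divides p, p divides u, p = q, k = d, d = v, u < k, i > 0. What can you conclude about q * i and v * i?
q * i < v * i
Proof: Since u divides p and p divides u, u = p. Since p = q, u = q. From k = d and d = v, k = v. u < k, so u < v. From u = q, q < v. Since i > 0, by multiplying by a positive, q * i < v * i.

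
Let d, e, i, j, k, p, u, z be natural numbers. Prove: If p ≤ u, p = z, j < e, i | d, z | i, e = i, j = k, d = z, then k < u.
Since d = z and i | d, i | z. From z | i, i = z. e = i and j < e, hence j < i. j = k, so k < i. i = z, so k < z. From p = z and p ≤ u, z ≤ u. Since k < z, k < u.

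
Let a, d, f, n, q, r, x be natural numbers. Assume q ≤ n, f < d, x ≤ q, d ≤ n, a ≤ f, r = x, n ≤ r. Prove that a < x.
r = x and n ≤ r, thus n ≤ x. x ≤ q and q ≤ n, so x ≤ n. Since n ≤ x, n = x. a ≤ f and f < d, therefore a < d. d ≤ n, so a < n. n = x, so a < x.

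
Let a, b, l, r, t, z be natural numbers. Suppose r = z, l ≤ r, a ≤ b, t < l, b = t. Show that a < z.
Because b = t and a ≤ b, a ≤ t. t < l and l ≤ r, thus t < r. Since a ≤ t, a < r. r = z, so a < z.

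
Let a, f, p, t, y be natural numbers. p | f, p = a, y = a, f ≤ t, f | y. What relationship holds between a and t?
a ≤ t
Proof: y = a and f | y, hence f | a. p = a and p | f, therefore a | f. Since f | a, f = a. Since f ≤ t, a ≤ t.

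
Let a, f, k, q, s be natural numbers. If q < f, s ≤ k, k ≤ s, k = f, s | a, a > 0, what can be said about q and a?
q < a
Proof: From s ≤ k and k ≤ s, s = k. k = f, so s = f. s | a, so f | a. a > 0, so f ≤ a. Because q < f, q < a.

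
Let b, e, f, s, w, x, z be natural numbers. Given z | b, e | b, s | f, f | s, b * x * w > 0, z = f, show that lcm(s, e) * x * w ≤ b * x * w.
f | s and s | f, thus f = s. Since z = f, z = s. Since z | b, s | b. Since e | b, lcm(s, e) | b. Then lcm(s, e) * x | b * x. Then lcm(s, e) * x * w | b * x * w. Since b * x * w > 0, lcm(s, e) * x * w ≤ b * x * w.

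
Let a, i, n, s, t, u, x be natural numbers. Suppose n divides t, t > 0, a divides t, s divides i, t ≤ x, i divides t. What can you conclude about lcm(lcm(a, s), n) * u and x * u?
lcm(lcm(a, s), n) * u ≤ x * u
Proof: s divides i and i divides t, so s divides t. From a divides t, lcm(a, s) divides t. n divides t, so lcm(lcm(a, s), n) divides t. Since t > 0, lcm(lcm(a, s), n) ≤ t. Since t ≤ x, lcm(lcm(a, s), n) ≤ x. By multiplying by a non-negative, lcm(lcm(a, s), n) * u ≤ x * u.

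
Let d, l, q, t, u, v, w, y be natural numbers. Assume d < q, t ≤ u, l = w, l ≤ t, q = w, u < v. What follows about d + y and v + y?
d + y < v + y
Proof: From q = w and d < q, d < w. From l = w and l ≤ t, w ≤ t. Since d < w, d < t. t ≤ u, so d < u. Since u < v, d < v. Then d + y < v + y.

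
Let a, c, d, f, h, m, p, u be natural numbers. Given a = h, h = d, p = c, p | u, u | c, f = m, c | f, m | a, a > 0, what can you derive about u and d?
u ≤ d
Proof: a = h and h = d, so a = d. Because p = c and p | u, c | u. u | c, so c = u. f = m and c | f, therefore c | m. Since m | a, c | a. a > 0, so c ≤ a. Because c = u, u ≤ a. a = d, so u ≤ d.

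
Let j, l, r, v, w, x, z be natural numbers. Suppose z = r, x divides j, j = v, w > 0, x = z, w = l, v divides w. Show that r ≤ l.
Since x = z and z = r, x = r. j = v and x divides j, thus x divides v. x = r, so r divides v. Since v divides w, r divides w. Since w > 0, r ≤ w. w = l, so r ≤ l.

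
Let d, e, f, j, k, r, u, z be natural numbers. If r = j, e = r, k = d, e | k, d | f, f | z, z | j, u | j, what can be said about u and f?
u | f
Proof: From k = d and e | k, e | d. Since e = r, r | d. From d | f, r | f. Since r = j, j | f. Because f | z and z | j, f | j. From j | f, j = f. Because u | j, u | f.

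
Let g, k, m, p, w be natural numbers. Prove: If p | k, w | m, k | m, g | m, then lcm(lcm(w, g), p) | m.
From w | m and g | m, lcm(w, g) | m. p | k and k | m, so p | m. Since lcm(w, g) | m, lcm(lcm(w, g), p) | m.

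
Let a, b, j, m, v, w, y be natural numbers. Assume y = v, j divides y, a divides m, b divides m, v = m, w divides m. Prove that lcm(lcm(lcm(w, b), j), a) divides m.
Because w divides m and b divides m, lcm(w, b) divides m. y = v and j divides y, therefore j divides v. Since v = m, j divides m. Since lcm(w, b) divides m, lcm(lcm(w, b), j) divides m. Since a divides m, lcm(lcm(lcm(w, b), j), a) divides m.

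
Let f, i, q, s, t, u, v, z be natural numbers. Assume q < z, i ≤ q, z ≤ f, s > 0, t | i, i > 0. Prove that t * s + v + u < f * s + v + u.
From t | i and i > 0, t ≤ i. i ≤ q and q < z, so i < z. Since t ≤ i, t < z. Since z ≤ f, t < f. s > 0, so t * s < f * s. Then t * s + v < f * s + v. Then t * s + v + u < f * s + v + u.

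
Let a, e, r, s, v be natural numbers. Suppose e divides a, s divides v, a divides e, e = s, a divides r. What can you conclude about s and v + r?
s divides v + r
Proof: a divides e and e divides a, thus a = e. e = s, so a = s. a divides r, so s divides r. s divides v, so s divides v + r.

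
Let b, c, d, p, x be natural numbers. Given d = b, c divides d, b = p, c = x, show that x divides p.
d = b and c divides d, therefore c divides b. Since b = p, c divides p. Since c = x, x divides p.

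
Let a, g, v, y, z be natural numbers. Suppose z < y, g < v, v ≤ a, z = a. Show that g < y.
g < v and v ≤ a, therefore g < a. z = a and z < y, hence a < y. g < a, so g < y.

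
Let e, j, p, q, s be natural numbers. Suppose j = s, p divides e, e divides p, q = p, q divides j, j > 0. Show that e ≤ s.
From p divides e and e divides p, p = e. q = p and q divides j, therefore p divides j. Since j > 0, p ≤ j. Since p = e, e ≤ j. j = s, so e ≤ s.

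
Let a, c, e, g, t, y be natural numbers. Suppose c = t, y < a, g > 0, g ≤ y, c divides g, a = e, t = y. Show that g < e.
c = t and t = y, hence c = y. c divides g and g > 0, so c ≤ g. Because c = y, y ≤ g. Because g ≤ y, y = g. a = e and y < a, therefore y < e. From y = g, g < e.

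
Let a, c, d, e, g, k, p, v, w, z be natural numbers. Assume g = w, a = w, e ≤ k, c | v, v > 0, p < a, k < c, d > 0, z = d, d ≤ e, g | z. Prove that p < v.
a = w and p < a, thus p < w. From z = d and g | z, g | d. d > 0, so g ≤ d. g = w, so w ≤ d. d ≤ e and e ≤ k, hence d ≤ k. k < c, so d < c. w ≤ d, so w < c. Since c | v and v > 0, c ≤ v. Since w < c, w < v. Since p < w, p < v.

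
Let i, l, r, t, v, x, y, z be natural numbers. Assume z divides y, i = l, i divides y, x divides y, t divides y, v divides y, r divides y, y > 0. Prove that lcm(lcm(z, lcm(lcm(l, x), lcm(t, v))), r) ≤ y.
Since i = l and i divides y, l divides y. Because x divides y, lcm(l, x) divides y. Because t divides y and v divides y, lcm(t, v) divides y. lcm(l, x) divides y, so lcm(lcm(l, x), lcm(t, v)) divides y. Since z divides y, lcm(z, lcm(lcm(l, x), lcm(t, v))) divides y. Since r divides y, lcm(lcm(z, lcm(lcm(l, x), lcm(t, v))), r) divides y. From y > 0, lcm(lcm(z, lcm(lcm(l, x), lcm(t, v))), r) ≤ y.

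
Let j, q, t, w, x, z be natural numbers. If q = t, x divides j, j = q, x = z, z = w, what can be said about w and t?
w divides t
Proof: x = z and z = w, therefore x = w. j = q and q = t, thus j = t. Since x divides j, x divides t. Since x = w, w divides t.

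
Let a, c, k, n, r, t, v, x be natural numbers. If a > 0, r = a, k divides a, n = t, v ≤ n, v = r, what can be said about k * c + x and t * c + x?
k * c + x ≤ t * c + x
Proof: From k divides a and a > 0, k ≤ a. Since v = r and r = a, v = a. Since v ≤ n, a ≤ n. k ≤ a, so k ≤ n. n = t, so k ≤ t. By multiplying by a non-negative, k * c ≤ t * c. Then k * c + x ≤ t * c + x.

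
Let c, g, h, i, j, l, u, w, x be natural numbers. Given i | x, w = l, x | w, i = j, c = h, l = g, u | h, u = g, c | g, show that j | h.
u = g and u | h, hence g | h. From c = h and c | g, h | g. Since g | h, g = h. Since w = l and l = g, w = g. i | x and x | w, hence i | w. Because w = g, i | g. i = j, so j | g. g = h, so j | h.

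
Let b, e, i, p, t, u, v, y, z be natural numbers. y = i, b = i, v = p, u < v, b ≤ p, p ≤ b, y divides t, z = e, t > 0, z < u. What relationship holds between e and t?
e < t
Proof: From z = e and z < u, e < u. p ≤ b and b ≤ p, thus p = b. Because v = p, v = b. From b = i, v = i. From u < v, u < i. e < u, so e < i. From y divides t and t > 0, y ≤ t. Since y = i, i ≤ t. e < i, so e < t.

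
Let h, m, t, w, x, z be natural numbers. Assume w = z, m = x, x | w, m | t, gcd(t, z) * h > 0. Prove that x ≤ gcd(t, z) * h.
From m = x and m | t, x | t. w = z and x | w, hence x | z. x | t, so x | gcd(t, z). Then x | gcd(t, z) * h. From gcd(t, z) * h > 0, x ≤ gcd(t, z) * h.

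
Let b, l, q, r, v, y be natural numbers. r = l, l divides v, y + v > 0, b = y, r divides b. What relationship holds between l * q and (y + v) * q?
l * q ≤ (y + v) * q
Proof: b = y and r divides b, hence r divides y. Since r = l, l divides y. From l divides v, l divides y + v. Since y + v > 0, l ≤ y + v. By multiplying by a non-negative, l * q ≤ (y + v) * q.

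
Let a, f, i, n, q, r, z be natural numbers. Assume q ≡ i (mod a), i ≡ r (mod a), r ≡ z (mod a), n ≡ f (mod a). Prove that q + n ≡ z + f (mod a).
q ≡ i (mod a) and i ≡ r (mod a), hence q ≡ r (mod a). Since r ≡ z (mod a), q ≡ z (mod a). Since n ≡ f (mod a), by adding congruences, q + n ≡ z + f (mod a).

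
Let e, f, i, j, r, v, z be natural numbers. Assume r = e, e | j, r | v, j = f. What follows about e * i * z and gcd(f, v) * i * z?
e * i * z | gcd(f, v) * i * z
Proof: j = f and e | j, so e | f. From r = e and r | v, e | v. From e | f, e | gcd(f, v). Then e * i | gcd(f, v) * i. Then e * i * z | gcd(f, v) * i * z.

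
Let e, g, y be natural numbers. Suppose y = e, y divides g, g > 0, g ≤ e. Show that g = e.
y divides g and g > 0, so y ≤ g. Since y = e, e ≤ g. Because g ≤ e, e = g. Then g = e.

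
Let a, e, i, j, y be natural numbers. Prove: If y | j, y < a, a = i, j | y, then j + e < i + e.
y | j and j | y, hence y = j. Because a = i and y < a, y < i. y = j, so j < i. Then j + e < i + e.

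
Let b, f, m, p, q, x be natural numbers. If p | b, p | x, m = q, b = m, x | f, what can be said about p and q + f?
p | q + f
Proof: b = m and p | b, so p | m. m = q, so p | q. p | x and x | f, so p | f. Since p | q, p | q + f.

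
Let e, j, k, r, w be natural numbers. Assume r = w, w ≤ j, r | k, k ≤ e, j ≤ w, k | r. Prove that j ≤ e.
From k | r and r | k, k = r. Since r = w, k = w. w ≤ j and j ≤ w, therefore w = j. Since k = w, k = j. k ≤ e, so j ≤ e.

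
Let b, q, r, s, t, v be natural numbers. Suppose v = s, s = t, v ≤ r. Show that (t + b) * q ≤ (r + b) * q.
v = s and s = t, therefore v = t. v ≤ r, so t ≤ r. Then t + b ≤ r + b. By multiplying by a non-negative, (t + b) * q ≤ (r + b) * q.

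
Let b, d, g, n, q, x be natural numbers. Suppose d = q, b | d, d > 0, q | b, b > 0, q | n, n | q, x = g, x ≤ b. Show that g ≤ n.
b | d and d > 0, hence b ≤ d. Since d = q, b ≤ q. Since q | b and b > 0, q ≤ b. b ≤ q, so b = q. Since q | n and n | q, q = n. b = q, so b = n. x = g and x ≤ b, therefore g ≤ b. Since b = n, g ≤ n.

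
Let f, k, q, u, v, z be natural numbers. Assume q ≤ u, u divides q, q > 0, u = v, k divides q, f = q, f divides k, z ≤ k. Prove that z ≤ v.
From u divides q and q > 0, u ≤ q. Since q ≤ u, q = u. u = v, so q = v. Since f = q and f divides k, q divides k. k divides q, so k = q. Since z ≤ k, z ≤ q. Since q = v, z ≤ v.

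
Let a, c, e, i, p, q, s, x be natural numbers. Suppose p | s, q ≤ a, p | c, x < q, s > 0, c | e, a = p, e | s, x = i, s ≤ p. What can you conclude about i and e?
i < e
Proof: From p | c and c | e, p | e. p | s and s > 0, hence p ≤ s. s ≤ p, so s = p. Since e | s, e | p. Since p | e, p = e. From a = p and q ≤ a, q ≤ p. Since x < q, x < p. x = i, so i < p. Since p = e, i < e.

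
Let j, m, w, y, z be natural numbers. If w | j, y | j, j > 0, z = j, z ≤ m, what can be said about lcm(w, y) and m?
lcm(w, y) ≤ m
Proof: Since w | j and y | j, lcm(w, y) | j. j > 0, so lcm(w, y) ≤ j. Because z = j and z ≤ m, j ≤ m. Because lcm(w, y) ≤ j, lcm(w, y) ≤ m.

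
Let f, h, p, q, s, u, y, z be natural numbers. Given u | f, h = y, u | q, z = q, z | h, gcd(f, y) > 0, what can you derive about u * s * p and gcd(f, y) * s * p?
u * s * p ≤ gcd(f, y) * s * p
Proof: z = q and z | h, so q | h. u | q, so u | h. Since h = y, u | y. Since u | f, u | gcd(f, y). Since gcd(f, y) > 0, u ≤ gcd(f, y). Then u * s ≤ gcd(f, y) * s. Then u * s * p ≤ gcd(f, y) * s * p.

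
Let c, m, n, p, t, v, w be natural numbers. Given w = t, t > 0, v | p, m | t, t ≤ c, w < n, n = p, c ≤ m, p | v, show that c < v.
Because p | v and v | p, p = v. Because n = p, n = v. From m | t and t > 0, m ≤ t. Since c ≤ m, c ≤ t. Since t ≤ c, t = c. Since w = t, w = c. Since w < n, c < n. Since n = v, c < v.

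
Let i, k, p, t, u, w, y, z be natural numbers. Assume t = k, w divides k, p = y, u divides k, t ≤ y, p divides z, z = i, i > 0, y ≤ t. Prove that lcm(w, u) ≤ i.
w divides k and u divides k, therefore lcm(w, u) divides k. y ≤ t and t ≤ y, so y = t. Since t = k, y = k. p = y and p divides z, hence y divides z. z = i, so y divides i. Since y = k, k divides i. Since lcm(w, u) divides k, lcm(w, u) divides i. Since i > 0, lcm(w, u) ≤ i.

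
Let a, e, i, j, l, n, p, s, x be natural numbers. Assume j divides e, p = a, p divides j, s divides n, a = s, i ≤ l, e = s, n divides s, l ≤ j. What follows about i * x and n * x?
i * x ≤ n * x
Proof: e = s and j divides e, so j divides s. p = a and a = s, so p = s. Since p divides j, s divides j. Since j divides s, j = s. s divides n and n divides s, therefore s = n. j = s, so j = n. i ≤ l and l ≤ j, so i ≤ j. j = n, so i ≤ n. By multiplying by a non-negative, i * x ≤ n * x.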